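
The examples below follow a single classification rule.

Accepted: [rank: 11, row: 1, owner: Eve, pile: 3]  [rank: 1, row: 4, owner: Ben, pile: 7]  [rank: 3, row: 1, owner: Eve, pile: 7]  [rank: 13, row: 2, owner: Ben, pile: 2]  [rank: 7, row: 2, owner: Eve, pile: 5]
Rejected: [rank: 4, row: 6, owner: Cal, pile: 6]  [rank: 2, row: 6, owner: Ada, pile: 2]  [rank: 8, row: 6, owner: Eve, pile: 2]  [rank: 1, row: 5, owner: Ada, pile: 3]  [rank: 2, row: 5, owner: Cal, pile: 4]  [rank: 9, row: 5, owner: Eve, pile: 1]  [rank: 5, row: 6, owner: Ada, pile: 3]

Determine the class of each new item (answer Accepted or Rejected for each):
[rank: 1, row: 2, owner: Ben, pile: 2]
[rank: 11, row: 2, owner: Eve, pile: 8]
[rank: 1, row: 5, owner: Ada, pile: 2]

Accepted, Accepted, Rejected

The distinguishing property — row ≤ 4 — holds for all the 'Accepted' cases and none of the 'Rejected' cases.
Accepted: [rank: 1, row: 2, owner: Ben, pile: 2], since row = 2.
Accepted: [rank: 11, row: 2, owner: Eve, pile: 8], since row = 2.
Rejected: [rank: 1, row: 5, owner: Ada, pile: 2], since row = 5.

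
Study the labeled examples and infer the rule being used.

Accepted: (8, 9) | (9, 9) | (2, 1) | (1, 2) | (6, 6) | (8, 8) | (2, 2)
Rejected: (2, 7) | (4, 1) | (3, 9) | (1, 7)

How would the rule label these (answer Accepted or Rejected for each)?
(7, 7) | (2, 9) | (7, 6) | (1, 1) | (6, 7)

Accepted, Rejected, Accepted, Accepted, Accepted

One predicate separates the groups cleanly: |first − second| ≤ 1.
Accepted: (7, 7), since |7−7| = 0.
Rejected: (2, 9), since |2−9| = 7.
Accepted: (7, 6), since |7−6| = 1.
Accepted: (1, 1), since |1−1| = 0.
Accepted: (6, 7), since |6−7| = 1.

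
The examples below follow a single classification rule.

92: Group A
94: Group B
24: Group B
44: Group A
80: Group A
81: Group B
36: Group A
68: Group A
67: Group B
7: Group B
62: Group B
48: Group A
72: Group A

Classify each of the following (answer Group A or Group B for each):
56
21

Group A, Group B

The distinguishing property — multiple of 4 AND at least 36 — holds for all the 'Group A' cases and none of the 'Group B' cases.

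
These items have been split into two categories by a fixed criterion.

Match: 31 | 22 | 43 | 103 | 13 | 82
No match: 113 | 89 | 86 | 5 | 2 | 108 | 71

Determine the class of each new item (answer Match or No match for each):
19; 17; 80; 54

Match, No match, No match, No match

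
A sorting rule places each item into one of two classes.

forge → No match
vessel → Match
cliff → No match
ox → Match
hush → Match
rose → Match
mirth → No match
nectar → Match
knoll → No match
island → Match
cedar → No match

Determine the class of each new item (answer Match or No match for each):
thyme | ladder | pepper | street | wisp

No match, Match, Match, Match, Match

All 'Match' examples share one property — even length — and every 'No match' example lacks it.
thyme: length 5, doesn't match → No match.
ladder: length 6, satisfies this → Match.
pepper: length 6, satisfies this → Match.
street: length 6, satisfies this → Match.
wisp: length 4, satisfies this → Match.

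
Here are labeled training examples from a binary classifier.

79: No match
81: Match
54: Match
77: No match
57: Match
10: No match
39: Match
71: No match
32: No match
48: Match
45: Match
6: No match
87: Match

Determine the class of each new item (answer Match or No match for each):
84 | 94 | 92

Match, No match, No match

The common property of the 'Match' items is: multiple of 3 AND at least 10. No 'No match' item has it.
84 — 84 = 3·28, 84 ≥ 10, hence Match. 94 — 94 = 3·31 + 1, 94 ≥ 10, hence No match. 92 — 92 = 3·30 + 2, 92 ≥ 10, hence No match.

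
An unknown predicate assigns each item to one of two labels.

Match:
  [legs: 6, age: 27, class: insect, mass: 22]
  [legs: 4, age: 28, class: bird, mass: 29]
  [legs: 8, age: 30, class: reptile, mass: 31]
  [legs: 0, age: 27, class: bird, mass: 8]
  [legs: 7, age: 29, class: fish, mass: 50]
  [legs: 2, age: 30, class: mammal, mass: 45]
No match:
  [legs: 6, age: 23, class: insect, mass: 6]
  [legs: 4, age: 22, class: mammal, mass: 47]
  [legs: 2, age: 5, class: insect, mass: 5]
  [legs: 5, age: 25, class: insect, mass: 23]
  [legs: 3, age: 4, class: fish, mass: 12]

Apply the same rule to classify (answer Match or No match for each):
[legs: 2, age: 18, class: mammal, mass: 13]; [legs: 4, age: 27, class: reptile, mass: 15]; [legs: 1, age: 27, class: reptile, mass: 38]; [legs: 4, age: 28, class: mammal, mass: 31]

Every 'Match' example satisfies: age ≥ 27. None of the 'No match' examples do.
[legs: 2, age: 18, class: mammal, mass: 13]: age = 18 — does not fit, so No match.
[legs: 4, age: 27, class: reptile, mass: 15]: age = 27 — meets the rule, so Match.
[legs: 1, age: 27, class: reptile, mass: 38]: age = 27 — meets the rule, so Match.
[legs: 4, age: 28, class: mammal, mass: 31]: age = 28 — meets the rule, so Match.

No match, Match, Match, Match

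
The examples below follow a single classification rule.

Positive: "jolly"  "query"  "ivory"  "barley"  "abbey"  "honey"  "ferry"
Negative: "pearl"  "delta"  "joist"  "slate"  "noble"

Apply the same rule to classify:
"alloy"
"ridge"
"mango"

Positive, Negative, Negative

The classifier is using: contains 'y'.
Positive: "alloy", since has 'y'.
Negative: "ridge", since no 'y'.
Negative: "mango", since no 'y'.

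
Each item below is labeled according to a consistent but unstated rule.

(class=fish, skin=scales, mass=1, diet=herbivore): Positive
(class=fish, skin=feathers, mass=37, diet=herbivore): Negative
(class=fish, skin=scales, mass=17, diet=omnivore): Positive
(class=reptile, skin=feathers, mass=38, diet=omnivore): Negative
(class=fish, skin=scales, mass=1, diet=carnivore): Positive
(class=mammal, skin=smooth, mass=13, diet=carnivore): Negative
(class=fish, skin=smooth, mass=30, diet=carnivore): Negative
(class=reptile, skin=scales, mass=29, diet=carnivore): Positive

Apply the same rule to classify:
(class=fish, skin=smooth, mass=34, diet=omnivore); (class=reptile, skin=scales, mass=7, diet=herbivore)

Negative, Positive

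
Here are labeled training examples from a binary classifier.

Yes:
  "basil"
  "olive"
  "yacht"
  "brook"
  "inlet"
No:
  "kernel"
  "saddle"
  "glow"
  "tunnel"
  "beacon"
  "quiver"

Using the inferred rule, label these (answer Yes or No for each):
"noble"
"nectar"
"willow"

Yes, No, No

The pattern is that an item is 'Yes' exactly when: odd length.
"noble" → length 5 → Yes.
"nectar" → length 6 → No.
"willow" → length 6 → No.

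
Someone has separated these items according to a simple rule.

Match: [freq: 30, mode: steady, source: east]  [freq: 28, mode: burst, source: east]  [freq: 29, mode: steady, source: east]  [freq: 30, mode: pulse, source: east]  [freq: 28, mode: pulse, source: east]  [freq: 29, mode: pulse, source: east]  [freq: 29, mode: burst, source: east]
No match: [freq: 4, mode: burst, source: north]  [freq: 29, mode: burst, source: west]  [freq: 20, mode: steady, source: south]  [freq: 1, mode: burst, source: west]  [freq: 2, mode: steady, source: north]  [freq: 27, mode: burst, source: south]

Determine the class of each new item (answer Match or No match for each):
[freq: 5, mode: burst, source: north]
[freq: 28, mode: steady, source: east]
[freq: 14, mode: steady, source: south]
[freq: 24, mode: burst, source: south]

Every 'Match' example satisfies: source is east. None of the 'No match' examples do.
[freq: 5, mode: burst, source: north]: No match (source is north). [freq: 28, mode: steady, source: east]: Match (source is east). [freq: 14, mode: steady, source: south]: No match (source is south). [freq: 24, mode: burst, source: south]: No match (source is south).

No match, Match, No match, No match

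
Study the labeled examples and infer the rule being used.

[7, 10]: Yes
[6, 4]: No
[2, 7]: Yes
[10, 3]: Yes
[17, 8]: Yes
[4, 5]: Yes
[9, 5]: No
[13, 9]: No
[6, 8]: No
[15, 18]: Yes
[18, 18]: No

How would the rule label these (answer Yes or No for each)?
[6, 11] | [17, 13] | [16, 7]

Yes, No, Yes

Comparing the two groups points to one rule — sum is odd.
Yes: [6, 11], since 6+11 = 17. No: [17, 13], since 17+13 = 30. Yes: [16, 7], since 16+7 = 23.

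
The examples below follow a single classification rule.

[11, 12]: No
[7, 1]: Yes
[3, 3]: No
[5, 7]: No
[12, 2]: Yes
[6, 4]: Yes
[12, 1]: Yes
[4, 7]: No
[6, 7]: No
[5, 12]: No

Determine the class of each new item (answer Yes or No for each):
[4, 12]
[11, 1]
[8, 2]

No, Yes, Yes

Checking candidate rules against both groups, what survives is: first > second.
[4, 12]: No (4 < 12). [11, 1]: Yes (11 > 1). [8, 2]: Yes (8 > 2).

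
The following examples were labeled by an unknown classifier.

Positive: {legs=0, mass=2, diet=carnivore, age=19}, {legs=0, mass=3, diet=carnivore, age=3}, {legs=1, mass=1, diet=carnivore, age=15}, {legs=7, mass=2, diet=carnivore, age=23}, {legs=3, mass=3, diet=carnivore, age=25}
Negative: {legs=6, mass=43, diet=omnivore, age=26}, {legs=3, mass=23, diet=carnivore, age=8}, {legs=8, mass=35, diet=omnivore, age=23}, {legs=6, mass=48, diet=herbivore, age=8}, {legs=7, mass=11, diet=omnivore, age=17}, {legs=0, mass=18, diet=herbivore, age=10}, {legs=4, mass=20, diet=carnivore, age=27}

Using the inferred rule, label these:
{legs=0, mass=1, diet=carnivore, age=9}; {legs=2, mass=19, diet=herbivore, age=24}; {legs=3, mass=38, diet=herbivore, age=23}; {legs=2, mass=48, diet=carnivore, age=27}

One predicate separates the groups cleanly: mass ≤ 3.
{legs=0, mass=1, diet=carnivore, age=9}: mass = 1 — matches, so Positive. {legs=2, mass=19, diet=herbivore, age=24}: mass = 19 — lacks this property, so Negative. {legs=3, mass=38, diet=herbivore, age=23}: mass = 38 — lacks this property, so Negative. {legs=2, mass=48, diet=carnivore, age=27}: mass = 48 — lacks this property, so Negative.

Positive, Negative, Negative, Negative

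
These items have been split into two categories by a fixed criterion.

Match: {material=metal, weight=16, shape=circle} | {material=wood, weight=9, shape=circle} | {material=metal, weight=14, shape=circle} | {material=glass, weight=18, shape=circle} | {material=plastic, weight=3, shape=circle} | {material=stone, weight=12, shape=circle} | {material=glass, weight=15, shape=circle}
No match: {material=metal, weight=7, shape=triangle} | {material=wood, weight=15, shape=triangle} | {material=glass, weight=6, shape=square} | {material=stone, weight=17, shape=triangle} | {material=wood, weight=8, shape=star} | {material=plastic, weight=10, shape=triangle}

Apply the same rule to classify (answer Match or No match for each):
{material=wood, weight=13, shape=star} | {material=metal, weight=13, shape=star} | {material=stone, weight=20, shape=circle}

No match, No match, Match

One predicate separates the groups cleanly: shape is circle.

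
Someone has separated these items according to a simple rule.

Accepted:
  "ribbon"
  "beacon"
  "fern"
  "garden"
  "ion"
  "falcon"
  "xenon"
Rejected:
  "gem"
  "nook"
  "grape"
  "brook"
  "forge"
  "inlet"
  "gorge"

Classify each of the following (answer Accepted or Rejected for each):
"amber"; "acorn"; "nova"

The classifier is using: ends with 'n'.
"amber" → ends with 'r' → Rejected.
"acorn" → ends with 'n' → Accepted.
"nova" → ends with 'a' → Rejected.

Rejected, Accepted, Rejected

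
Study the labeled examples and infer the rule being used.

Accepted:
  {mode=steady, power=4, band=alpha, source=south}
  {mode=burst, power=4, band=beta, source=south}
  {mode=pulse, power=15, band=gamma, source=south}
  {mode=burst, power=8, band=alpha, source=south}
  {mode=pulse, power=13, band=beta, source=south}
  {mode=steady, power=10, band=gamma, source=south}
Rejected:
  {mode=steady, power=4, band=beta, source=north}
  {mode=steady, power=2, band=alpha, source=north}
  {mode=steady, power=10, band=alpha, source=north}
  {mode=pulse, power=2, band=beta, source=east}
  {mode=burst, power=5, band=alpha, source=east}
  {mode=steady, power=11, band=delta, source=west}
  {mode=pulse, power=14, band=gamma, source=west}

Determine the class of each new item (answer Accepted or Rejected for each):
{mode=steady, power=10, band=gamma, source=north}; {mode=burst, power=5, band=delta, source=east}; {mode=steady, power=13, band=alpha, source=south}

Rejected, Rejected, Accepted

Looking at the examples, the only property every 'Accepted' case has and every 'Rejected' case lacks is: source is south.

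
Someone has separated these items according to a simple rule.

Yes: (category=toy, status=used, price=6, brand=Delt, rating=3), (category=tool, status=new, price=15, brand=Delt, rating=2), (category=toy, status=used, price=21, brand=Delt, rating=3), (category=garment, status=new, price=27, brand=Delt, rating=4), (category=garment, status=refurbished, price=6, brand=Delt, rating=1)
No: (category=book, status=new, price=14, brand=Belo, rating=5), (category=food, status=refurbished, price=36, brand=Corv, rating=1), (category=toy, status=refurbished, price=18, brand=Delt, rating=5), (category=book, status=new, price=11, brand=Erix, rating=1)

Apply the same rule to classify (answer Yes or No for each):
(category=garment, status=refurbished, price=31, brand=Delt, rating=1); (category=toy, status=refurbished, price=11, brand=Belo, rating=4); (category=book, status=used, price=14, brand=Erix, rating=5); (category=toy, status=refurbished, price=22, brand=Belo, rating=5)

The rule appears to be: brand is Delt AND rating ≤ 4.
(category=garment, status=refurbished, price=31, brand=Delt, rating=1) → brand is Delt, rating = 1 → Yes. (category=toy, status=refurbished, price=11, brand=Belo, rating=4) → brand is Belo, rating = 4 → No. (category=book, status=used, price=14, brand=Erix, rating=5) → brand is Erix, rating = 5 → No. (category=toy, status=refurbished, price=22, brand=Belo, rating=5) → brand is Belo, rating = 5 → No.

Yes, No, No, No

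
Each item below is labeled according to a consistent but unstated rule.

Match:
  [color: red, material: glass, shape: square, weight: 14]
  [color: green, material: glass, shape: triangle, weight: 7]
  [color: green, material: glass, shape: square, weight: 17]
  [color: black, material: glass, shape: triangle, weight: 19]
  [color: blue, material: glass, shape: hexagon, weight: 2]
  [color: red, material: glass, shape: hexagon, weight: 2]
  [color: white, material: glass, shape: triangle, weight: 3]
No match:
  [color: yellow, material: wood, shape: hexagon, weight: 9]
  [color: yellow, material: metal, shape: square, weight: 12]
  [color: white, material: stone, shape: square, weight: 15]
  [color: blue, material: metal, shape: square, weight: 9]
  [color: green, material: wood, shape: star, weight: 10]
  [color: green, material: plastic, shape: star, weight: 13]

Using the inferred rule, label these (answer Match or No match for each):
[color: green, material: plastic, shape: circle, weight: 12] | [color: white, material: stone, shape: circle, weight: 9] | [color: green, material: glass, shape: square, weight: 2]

Rule: material is glass. This holds for each 'Match' example and fails for each 'No match' one.
[color: green, material: plastic, shape: circle, weight: 12]: material is plastic, doesn't match → No match. [color: white, material: stone, shape: circle, weight: 9]: material is stone, doesn't match → No match. [color: green, material: glass, shape: square, weight: 2]: material is glass, meets the rule → Match.

No match, No match, Match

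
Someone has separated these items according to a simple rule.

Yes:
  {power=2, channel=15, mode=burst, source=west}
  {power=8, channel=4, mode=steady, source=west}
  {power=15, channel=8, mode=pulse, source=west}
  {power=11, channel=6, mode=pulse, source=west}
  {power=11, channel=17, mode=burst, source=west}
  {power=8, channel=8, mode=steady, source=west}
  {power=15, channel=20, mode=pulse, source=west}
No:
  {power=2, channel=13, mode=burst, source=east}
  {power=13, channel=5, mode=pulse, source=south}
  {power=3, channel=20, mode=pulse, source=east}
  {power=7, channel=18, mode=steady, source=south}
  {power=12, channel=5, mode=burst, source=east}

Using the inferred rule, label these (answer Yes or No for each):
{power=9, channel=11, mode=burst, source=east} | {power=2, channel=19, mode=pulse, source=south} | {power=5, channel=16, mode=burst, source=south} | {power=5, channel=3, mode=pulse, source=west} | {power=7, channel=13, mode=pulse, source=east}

No, No, No, Yes, No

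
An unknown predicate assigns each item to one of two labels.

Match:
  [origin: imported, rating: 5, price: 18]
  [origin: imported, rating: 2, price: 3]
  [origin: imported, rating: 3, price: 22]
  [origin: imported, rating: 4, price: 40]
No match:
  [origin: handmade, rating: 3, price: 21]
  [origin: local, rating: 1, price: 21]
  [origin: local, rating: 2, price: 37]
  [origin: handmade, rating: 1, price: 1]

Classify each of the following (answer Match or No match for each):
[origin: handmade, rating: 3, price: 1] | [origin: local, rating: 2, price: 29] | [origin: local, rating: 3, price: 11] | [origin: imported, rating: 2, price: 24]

No match, No match, No match, Match

Rule: origin is imported. This holds for each 'Match' example and fails for each 'No match' one.
[origin: handmade, rating: 3, price: 1]: No match (origin is handmade).
[origin: local, rating: 2, price: 29]: No match (origin is local).
[origin: local, rating: 3, price: 11]: No match (origin is local).
[origin: imported, rating: 2, price: 24]: Match (origin is imported).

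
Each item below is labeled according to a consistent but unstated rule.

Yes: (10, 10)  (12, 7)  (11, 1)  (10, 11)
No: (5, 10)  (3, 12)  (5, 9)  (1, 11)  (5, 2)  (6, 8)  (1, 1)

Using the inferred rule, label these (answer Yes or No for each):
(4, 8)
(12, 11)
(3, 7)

No, Yes, No

All 'Yes' examples share one property — first ≥ 7 — and every 'No' example lacks it.
(4, 8): first 4, does not fit → No.
(12, 11): first 12, has this property → Yes.
(3, 7): first 3, does not fit → No.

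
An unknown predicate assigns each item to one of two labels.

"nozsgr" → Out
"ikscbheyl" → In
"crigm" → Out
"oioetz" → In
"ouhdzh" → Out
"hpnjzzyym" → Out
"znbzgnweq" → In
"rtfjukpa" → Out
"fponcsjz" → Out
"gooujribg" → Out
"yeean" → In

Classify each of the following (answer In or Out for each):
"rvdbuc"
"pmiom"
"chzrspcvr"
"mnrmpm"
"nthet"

The common property of the 'In' items is: contains 'e'. No 'Out' item has it.

Out, Out, Out, Out, In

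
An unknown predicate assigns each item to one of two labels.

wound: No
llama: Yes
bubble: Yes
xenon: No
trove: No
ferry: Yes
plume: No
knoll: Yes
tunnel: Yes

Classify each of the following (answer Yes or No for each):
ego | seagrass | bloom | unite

All 'Yes' examples share one property — has a double letter — and every 'No' example lacks it.
No: ego, since no doubled letter. Yes: seagrass, since 'ss' doubled. Yes: bloom, since 'oo' doubled. No: unite, since no doubled letter.

No, Yes, Yes, No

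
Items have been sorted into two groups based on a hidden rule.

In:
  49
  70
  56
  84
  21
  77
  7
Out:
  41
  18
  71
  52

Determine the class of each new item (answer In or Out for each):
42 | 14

In, In

The pattern is that an item is 'In' exactly when: multiple of 7.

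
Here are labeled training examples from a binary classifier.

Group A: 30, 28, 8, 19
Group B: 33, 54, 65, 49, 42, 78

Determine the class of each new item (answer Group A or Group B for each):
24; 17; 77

Group A, Group A, Group B

A rule that fits every label: at most 30 — true of each 'Group A' example, false of each 'Group B' one.
24: 24 ≤ 30, checks out → Group A. 17: 17 ≤ 30, checks out → Group A. 77: 77 > 30, fails the rule → Group B.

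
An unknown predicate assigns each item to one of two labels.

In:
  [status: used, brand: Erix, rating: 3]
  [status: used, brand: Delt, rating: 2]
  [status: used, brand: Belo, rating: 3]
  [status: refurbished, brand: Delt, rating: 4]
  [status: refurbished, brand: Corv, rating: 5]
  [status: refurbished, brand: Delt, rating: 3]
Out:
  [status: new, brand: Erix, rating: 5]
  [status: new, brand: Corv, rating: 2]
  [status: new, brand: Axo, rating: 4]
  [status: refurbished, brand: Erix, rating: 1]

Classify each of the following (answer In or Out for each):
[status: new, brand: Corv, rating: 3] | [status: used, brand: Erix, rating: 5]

The pattern is that an item is 'In' exactly when: status is not new AND rating ≥ 2.
Out: [status: new, brand: Corv, rating: 3], since status is new, rating = 3. In: [status: used, brand: Erix, rating: 5], since status is used, rating = 5.

Out, In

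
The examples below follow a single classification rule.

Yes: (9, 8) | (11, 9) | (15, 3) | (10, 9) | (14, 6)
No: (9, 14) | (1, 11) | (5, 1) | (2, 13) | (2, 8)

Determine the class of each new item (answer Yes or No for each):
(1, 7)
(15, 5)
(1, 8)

The pattern is that an item is 'Yes' exactly when: first > second AND sum ≥ 10.
(1, 7) → 1 < 7, 1+7 = 8 → No. (15, 5) → 15 > 5, 15+5 = 20 → Yes. (1, 8) → 1 < 8, 1+8 = 9 → No.

No, Yes, No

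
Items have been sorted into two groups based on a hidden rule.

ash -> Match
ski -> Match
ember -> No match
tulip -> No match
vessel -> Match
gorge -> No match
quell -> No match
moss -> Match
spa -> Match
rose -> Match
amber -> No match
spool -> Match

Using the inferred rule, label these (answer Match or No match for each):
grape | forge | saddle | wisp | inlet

No match, No match, Match, Match, No match

The distinguishing property — contains 's' — holds for all the 'Match' cases and none of the 'No match' cases.
grape: no 's' — fails this test, so No match.
forge: no 's' — fails this test, so No match.
saddle: has 's' — qualifies, so Match.
wisp: has 's' — qualifies, so Match.
inlet: no 's' — fails this test, so No match.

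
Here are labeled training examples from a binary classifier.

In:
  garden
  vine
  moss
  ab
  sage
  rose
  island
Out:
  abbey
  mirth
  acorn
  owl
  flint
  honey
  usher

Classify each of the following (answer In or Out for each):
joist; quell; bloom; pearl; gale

Out, Out, Out, Out, In

Looking at the examples, the only property every 'In' case has and every 'Out' case lacks is: even length.
joist — length 5, hence Out.
quell — length 5, hence Out.
bloom — length 5, hence Out.
pearl — length 5, hence Out.
gale — length 4, hence In.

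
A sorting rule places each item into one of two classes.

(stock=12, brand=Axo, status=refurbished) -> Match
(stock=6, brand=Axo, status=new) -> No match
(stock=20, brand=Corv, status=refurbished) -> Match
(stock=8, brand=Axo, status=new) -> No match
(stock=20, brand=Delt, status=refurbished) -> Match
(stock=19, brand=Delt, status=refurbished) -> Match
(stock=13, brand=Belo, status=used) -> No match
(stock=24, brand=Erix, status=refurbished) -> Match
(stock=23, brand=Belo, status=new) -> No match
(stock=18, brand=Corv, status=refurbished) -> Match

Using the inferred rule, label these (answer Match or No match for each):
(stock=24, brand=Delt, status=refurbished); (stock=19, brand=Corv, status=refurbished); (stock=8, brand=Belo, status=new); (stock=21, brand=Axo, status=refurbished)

Match, Match, No match, Match

Checking candidate rules against both groups, what survives is: status is refurbished.
(stock=24, brand=Delt, status=refurbished): status is refurbished, passes → Match.
(stock=19, brand=Corv, status=refurbished): status is refurbished, passes → Match.
(stock=8, brand=Belo, status=new): status is new, does not satisfy this → No match.
(stock=21, brand=Axo, status=refurbished): status is refurbished, passes → Match.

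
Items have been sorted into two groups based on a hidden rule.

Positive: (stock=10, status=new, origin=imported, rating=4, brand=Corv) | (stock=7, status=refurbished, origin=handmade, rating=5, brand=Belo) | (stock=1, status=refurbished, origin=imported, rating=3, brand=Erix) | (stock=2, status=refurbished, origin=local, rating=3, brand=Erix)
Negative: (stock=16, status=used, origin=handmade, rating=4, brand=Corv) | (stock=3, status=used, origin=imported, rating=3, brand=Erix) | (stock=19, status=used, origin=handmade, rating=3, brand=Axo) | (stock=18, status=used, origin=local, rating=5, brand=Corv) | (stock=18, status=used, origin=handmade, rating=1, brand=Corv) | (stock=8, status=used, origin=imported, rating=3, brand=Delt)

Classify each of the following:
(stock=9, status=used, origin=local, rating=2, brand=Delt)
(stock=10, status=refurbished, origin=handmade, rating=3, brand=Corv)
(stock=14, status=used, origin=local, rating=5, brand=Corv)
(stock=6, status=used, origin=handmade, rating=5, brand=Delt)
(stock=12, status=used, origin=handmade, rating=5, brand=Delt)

The distinguishing property — status is not used — holds for all the 'Positive' cases and none of the 'Negative' cases.

Negative, Positive, Negative, Negative, Negative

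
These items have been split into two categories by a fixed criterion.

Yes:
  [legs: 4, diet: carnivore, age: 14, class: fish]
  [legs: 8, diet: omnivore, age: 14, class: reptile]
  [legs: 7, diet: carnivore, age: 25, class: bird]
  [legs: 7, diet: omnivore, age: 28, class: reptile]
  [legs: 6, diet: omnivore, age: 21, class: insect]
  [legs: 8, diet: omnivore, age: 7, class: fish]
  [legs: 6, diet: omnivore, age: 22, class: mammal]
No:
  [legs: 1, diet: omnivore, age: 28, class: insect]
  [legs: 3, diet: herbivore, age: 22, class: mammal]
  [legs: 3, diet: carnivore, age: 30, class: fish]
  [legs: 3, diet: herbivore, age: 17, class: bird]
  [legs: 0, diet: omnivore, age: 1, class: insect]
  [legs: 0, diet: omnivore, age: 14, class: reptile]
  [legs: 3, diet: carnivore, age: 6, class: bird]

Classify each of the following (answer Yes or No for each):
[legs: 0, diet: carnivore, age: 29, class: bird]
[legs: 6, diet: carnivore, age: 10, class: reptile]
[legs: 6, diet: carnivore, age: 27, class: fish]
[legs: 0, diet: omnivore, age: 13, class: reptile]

No, Yes, Yes, No

Every 'Yes' example satisfies: legs ≥ 4. None of the 'No' examples do.
[legs: 0, diet: carnivore, age: 29, class: bird]: legs = 0, does not fit → No.
[legs: 6, diet: carnivore, age: 10, class: reptile]: legs = 6, meets the rule → Yes.
[legs: 6, diet: carnivore, age: 27, class: fish]: legs = 6, meets the rule → Yes.
[legs: 0, diet: omnivore, age: 13, class: reptile]: legs = 0, does not fit → No.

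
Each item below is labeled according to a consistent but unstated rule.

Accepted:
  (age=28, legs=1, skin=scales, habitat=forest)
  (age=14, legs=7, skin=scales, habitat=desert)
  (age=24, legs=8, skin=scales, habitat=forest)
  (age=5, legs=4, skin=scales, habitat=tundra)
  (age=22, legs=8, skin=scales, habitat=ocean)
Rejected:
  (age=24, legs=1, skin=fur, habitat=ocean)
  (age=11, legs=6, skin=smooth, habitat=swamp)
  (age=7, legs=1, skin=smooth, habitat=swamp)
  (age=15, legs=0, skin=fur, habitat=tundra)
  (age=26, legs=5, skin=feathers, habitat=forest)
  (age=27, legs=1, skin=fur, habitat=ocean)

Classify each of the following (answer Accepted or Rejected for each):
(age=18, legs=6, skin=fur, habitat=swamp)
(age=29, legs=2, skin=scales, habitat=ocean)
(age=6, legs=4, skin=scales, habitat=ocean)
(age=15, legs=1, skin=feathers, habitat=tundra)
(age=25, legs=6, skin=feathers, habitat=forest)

The classifier is using: skin is scales.

Rejected, Accepted, Accepted, Rejected, Rejected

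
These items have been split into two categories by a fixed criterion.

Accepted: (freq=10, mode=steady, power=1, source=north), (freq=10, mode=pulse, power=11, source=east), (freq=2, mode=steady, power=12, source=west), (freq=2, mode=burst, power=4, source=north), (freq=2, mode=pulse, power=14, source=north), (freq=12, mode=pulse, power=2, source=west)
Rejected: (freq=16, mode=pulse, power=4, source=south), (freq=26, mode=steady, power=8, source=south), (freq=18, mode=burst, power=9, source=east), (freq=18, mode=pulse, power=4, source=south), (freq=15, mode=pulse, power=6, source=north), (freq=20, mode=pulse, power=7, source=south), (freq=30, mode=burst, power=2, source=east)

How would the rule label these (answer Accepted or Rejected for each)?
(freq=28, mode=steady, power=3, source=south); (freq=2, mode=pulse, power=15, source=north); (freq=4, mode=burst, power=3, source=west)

Rejected, Accepted, Accepted

'Accepted' ⟺ freq ≤ 12.
(freq=28, mode=steady, power=3, source=south): Rejected (freq = 28). (freq=2, mode=pulse, power=15, source=north): Accepted (freq = 2). (freq=4, mode=burst, power=3, source=west): Accepted (freq = 4).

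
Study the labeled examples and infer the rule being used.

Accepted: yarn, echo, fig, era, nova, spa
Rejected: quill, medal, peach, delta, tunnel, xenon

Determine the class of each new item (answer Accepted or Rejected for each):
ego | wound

The rule appears to be: length ≤ 4.
ego: length 3, has this property → Accepted.
wound: length 5, doesn't qualify → Rejected.

Accepted, Rejected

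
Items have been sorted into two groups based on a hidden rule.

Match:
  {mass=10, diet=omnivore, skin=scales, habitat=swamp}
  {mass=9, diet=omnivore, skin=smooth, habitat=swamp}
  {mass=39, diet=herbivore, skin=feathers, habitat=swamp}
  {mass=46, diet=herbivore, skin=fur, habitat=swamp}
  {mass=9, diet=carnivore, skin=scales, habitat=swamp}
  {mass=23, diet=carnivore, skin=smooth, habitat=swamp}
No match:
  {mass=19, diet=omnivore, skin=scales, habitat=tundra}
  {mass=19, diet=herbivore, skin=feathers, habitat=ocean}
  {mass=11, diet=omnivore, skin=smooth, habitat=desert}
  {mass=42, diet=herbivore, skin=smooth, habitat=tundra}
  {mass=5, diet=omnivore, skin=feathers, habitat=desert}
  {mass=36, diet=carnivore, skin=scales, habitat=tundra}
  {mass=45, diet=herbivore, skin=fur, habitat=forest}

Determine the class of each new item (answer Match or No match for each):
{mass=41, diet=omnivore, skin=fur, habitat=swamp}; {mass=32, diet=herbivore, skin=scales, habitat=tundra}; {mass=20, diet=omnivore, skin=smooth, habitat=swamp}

Match, No match, Match

The common property of the 'Match' items is: habitat is swamp. No 'No match' item has it.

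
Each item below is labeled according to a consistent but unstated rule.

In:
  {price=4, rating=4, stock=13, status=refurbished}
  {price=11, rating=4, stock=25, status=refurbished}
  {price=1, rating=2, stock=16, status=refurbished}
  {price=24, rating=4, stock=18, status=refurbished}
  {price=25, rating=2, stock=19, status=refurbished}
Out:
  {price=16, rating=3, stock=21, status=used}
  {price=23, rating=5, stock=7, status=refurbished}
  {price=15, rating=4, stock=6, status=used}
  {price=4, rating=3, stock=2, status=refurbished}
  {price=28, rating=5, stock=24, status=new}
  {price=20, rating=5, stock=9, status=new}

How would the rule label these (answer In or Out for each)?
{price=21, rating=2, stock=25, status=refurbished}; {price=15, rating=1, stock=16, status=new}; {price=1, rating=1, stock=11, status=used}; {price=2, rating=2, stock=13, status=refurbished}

In, Out, Out, In

The simplest hypothesis consistent with all the labels is: status is refurbished AND stock ≥ 9.
{price=21, rating=2, stock=25, status=refurbished} → status is refurbished, stock = 25 → In. {price=15, rating=1, stock=16, status=new} → status is new, stock = 16 → Out. {price=1, rating=1, stock=11, status=used} → status is used, stock = 11 → Out. {price=2, rating=2, stock=13, status=refurbished} → status is refurbished, stock = 13 → In.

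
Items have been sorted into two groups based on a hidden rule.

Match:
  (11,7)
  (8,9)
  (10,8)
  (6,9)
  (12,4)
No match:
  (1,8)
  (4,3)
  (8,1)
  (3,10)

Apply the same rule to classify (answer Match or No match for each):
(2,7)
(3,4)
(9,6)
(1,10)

No match, No match, Match, No match

The distinguishing property — sum ≥ 15 — holds for all the 'Match' cases and none of the 'No match' cases.
(2,7) — 2+7 = 9, hence No match. (3,4) — 3+4 = 7, hence No match. (9,6) — 9+6 = 15, hence Match. (1,10) — 1+10 = 11, hence No match.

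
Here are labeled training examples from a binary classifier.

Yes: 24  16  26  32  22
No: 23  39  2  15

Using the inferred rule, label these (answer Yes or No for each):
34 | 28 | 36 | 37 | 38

'Yes' ⟺ even AND at least 15.
Yes: 34, since 34 is even, 34 ≥ 15. Yes: 28, since 28 is even, 28 ≥ 15. Yes: 36, since 36 is even, 36 ≥ 15. No: 37, since 37 is odd, 37 ≥ 15. Yes: 38, since 38 is even, 38 ≥ 15.

Yes, Yes, Yes, No, Yes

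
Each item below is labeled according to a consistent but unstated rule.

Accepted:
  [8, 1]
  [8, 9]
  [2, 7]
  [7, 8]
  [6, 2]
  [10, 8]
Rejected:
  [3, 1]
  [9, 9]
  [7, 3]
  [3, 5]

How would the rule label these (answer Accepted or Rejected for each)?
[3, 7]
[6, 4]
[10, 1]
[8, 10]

'Accepted' ⟺ product is even.
[3, 7] — 3·7 = 21, hence Rejected.
[6, 4] — 6·4 = 24, hence Accepted.
[10, 1] — 10·1 = 10, hence Accepted.
[8, 10] — 8·10 = 80, hence Accepted.

Rejected, Accepted, Accepted, Accepted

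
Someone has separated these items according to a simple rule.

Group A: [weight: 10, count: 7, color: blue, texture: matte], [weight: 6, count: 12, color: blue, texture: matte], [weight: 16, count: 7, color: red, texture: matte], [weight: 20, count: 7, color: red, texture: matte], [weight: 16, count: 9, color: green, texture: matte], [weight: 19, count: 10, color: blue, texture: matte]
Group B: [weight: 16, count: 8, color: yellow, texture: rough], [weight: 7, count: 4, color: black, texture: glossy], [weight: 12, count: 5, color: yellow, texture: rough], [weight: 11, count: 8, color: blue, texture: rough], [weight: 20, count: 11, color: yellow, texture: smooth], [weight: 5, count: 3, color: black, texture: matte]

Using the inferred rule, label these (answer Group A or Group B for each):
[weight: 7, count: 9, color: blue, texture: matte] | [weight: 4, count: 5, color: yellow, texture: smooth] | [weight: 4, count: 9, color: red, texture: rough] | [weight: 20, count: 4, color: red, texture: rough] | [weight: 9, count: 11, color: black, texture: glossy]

The simplest hypothesis consistent with all the labels is: texture is matte AND count ≥ 4.

Group A, Group B, Group B, Group B, Group B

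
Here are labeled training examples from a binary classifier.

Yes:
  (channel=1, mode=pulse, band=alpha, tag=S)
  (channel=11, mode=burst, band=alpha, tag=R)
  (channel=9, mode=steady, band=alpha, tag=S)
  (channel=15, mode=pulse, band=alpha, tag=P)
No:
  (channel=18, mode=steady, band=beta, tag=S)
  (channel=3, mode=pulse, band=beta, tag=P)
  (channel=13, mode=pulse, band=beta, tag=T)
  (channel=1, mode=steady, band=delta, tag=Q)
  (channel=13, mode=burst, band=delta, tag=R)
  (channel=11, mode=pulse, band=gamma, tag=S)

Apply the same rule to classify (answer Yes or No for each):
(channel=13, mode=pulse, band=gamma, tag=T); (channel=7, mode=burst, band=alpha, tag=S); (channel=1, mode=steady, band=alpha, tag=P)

The simplest hypothesis consistent with all the labels is: band is alpha.
(channel=13, mode=pulse, band=gamma, tag=T) — band is gamma, hence No.
(channel=7, mode=burst, band=alpha, tag=S) — band is alpha, hence Yes.
(channel=1, mode=steady, band=alpha, tag=P) — band is alpha, hence Yes.

No, Yes, Yes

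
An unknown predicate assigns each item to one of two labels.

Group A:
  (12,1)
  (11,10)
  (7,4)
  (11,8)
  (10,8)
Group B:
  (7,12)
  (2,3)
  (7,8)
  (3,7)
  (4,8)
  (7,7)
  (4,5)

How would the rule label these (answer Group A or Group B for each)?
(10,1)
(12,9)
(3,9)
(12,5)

Group A, Group A, Group B, Group A

The simplest hypothesis consistent with all the labels is: first > second.
(10,1) → 10 > 1 → Group A. (12,9) → 12 > 9 → Group A. (3,9) → 3 < 9 → Group B. (12,5) → 12 > 5 → Group A.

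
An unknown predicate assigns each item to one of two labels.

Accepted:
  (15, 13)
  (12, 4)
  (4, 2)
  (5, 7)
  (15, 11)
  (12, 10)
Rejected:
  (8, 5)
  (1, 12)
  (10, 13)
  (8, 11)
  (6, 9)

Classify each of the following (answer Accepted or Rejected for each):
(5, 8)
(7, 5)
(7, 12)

Rejected, Accepted, Rejected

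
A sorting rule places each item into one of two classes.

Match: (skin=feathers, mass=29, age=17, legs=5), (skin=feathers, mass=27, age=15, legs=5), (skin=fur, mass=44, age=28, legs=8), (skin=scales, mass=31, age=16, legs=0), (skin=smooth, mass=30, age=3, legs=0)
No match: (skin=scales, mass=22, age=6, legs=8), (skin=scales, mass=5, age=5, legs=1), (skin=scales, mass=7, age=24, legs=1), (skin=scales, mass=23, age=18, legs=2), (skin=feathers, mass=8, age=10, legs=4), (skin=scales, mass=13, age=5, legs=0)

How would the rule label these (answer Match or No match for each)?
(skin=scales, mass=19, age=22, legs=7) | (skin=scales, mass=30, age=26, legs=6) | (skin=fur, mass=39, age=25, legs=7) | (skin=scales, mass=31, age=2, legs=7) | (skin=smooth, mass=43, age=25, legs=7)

No match, Match, Match, Match, Match

The common property of the 'Match' items is: mass ≥ 27. No 'No match' item has it.
(skin=scales, mass=19, age=22, legs=7): mass = 19 — doesn't qualify, so No match. (skin=scales, mass=30, age=26, legs=6): mass = 30 — qualifies, so Match. (skin=fur, mass=39, age=25, legs=7): mass = 39 — qualifies, so Match. (skin=scales, mass=31, age=2, legs=7): mass = 31 — qualifies, so Match. (skin=smooth, mass=43, age=25, legs=7): mass = 43 — qualifies, so Match.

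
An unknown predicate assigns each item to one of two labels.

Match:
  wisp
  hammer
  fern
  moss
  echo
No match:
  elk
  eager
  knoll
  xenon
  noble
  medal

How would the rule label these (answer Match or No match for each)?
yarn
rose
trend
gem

Match, Match, No match, No match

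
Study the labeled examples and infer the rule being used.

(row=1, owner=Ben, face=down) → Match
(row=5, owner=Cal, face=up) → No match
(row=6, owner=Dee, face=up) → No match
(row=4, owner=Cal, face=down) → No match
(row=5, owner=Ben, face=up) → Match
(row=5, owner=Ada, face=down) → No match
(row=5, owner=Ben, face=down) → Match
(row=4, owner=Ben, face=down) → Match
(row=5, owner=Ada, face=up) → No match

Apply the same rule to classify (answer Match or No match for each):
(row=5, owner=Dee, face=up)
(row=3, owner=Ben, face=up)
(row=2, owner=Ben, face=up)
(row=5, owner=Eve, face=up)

No match, Match, Match, No match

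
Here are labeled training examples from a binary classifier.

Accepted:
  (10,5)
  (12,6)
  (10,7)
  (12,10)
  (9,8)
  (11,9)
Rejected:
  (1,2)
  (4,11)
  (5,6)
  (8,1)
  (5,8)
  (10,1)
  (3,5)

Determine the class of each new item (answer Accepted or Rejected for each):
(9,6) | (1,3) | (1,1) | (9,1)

Every 'Accepted' example satisfies: first > second AND sum ≥ 13. None of the 'Rejected' examples do.
(9,6) → 9 > 6, 9+6 = 15 → Accepted. (1,3) → 1 < 3, 1+3 = 4 → Rejected. (1,1) → 1 = 1, 1+1 = 2 → Rejected. (9,1) → 9 > 1, 9+1 = 10 → Rejected.

Accepted, Rejected, Rejected, Rejected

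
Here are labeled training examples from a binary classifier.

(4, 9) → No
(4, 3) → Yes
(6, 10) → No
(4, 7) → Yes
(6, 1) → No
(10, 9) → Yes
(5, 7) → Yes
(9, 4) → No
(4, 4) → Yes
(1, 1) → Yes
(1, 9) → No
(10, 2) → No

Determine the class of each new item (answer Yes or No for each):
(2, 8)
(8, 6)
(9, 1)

No, Yes, No

The simplest hypothesis consistent with all the labels is: |first − second| ≤ 3.
(2, 8): No (|2−8| = 6). (8, 6): Yes (|8−6| = 2). (9, 1): No (|9−1| = 8).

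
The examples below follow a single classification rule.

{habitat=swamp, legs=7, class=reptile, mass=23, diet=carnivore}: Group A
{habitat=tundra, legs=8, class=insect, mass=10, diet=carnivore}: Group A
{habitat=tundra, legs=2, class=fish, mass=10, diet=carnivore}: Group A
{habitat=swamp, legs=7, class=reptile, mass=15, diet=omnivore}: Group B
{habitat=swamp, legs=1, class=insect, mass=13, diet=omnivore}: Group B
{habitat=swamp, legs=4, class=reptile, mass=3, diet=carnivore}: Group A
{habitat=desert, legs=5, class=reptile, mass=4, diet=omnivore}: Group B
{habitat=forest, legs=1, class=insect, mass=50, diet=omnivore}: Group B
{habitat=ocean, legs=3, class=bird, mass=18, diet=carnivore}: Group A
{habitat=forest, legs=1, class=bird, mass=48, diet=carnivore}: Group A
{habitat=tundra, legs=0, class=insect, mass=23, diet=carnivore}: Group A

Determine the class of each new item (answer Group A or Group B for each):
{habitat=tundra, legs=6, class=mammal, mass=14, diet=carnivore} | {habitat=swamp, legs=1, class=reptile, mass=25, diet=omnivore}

Rule: diet is carnivore. This holds for each 'Group A' example and fails for each 'Group B' one.
{habitat=tundra, legs=6, class=mammal, mass=14, diet=carnivore} — diet is carnivore, hence Group A.
{habitat=swamp, legs=1, class=reptile, mass=25, diet=omnivore} — diet is omnivore, hence Group B.

Group A, Group B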